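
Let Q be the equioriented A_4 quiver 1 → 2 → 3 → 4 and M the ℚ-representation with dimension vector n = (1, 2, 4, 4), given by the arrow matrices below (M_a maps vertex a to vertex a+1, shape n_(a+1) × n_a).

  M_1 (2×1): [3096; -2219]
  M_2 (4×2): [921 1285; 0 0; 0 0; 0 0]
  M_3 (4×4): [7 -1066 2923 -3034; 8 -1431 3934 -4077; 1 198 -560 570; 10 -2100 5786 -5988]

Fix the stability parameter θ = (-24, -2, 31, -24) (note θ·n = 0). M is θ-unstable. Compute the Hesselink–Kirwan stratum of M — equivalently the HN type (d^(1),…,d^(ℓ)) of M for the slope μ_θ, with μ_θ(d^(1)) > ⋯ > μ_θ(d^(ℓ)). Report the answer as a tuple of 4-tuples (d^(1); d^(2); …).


Interval decomposition of M: I[1,4], I[2,2], I[3,3], I[3,4]^2, I[4,4].
HN type (ℓ=4): μ^(1)=31; μ^(2)=7/2; μ^(3)=-2; μ^(4)=-24

((0, 0, 1, 0); (0, 0, 3, 3); (0, 2, 0, 0); (1, 0, 0, 1))


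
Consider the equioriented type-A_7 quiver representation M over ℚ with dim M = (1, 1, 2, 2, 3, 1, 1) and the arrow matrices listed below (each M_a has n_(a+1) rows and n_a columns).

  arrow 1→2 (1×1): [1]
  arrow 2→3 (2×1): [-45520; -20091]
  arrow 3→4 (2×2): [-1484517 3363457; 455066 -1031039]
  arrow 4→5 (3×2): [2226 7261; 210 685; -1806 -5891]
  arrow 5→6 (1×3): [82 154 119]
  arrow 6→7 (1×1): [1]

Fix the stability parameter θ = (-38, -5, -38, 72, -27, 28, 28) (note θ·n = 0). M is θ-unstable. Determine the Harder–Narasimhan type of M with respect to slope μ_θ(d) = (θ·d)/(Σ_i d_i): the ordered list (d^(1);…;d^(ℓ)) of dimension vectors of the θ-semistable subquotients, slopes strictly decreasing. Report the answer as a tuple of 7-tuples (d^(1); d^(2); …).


Barcode: M ≅ I[1,7], I[3,4], I[5,5]^2. HN layers by μ_θ (6 steps, strictly decreasing):
  μ^(1)=72; μ^(2)=28; μ^(3)=45/2; μ^(4)=-43/2; μ^(5)=-27; μ^(6)=-38

((0, 0, 0, 1, 0, 0, 0); (0, 0, 0, 0, 0, 1, 1); (0, 0, 0, 1, 1, 0, 0); (0, 1, 1, 0, 0, 0, 0); (0, 0, 0, 0, 2, 0, 0); (1, 0, 1, 0, 0, 0, 0))


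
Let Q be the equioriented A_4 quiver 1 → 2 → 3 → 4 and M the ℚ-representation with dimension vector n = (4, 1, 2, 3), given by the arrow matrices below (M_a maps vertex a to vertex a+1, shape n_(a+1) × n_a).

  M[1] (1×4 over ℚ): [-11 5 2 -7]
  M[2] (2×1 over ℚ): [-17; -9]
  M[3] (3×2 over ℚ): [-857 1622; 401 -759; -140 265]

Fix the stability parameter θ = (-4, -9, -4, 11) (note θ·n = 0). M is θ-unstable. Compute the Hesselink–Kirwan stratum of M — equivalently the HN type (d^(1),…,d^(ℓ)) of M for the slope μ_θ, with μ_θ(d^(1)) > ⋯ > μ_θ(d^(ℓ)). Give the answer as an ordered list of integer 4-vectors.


Via rank(M_{q-1}∘⋯∘M_p): M ≅ I[1,1]^3, I[1,4], I[3,4], I[4,4].
μ_θ-semistable layers: μ^(1)=11; μ^(2)=-4; μ^(3)=-13/2

((0, 0, 0, 3); (3, 0, 2, 0); (1, 1, 0, 0))


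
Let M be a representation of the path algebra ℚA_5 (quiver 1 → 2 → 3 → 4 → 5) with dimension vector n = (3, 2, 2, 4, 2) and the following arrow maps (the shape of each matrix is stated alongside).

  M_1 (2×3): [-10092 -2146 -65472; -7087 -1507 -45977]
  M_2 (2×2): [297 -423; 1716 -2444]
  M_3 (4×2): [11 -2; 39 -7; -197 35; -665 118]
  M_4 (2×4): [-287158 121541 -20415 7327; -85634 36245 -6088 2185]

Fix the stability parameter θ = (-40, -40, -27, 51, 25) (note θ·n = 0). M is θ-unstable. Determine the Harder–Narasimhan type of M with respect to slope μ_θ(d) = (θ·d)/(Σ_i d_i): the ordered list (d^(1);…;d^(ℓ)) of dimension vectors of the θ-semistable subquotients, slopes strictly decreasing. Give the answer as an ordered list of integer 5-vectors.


Via rank(M_{q-1}∘⋯∘M_p): M ≅ I[1,1], I[1,2], I[1,5], I[3,5], I[4,4]^2.
μ_θ-semistable layers: μ^(1)=51; μ^(2)=38; μ^(3)=-27; μ^(4)=-40

((0, 0, 0, 2, 0); (0, 0, 0, 2, 2); (0, 0, 2, 0, 0); (3, 2, 0, 0, 0))


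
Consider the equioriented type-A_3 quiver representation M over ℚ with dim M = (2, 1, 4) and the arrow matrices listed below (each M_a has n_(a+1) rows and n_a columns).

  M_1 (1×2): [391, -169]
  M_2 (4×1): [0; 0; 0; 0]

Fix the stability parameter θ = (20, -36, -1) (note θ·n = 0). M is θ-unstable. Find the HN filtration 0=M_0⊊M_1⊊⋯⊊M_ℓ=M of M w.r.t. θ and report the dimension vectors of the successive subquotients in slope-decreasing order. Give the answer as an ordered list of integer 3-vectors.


Interval decomposition of M: I[1,1], I[1,2], I[3,3]^4.
HN type (ℓ=3): μ^(1)=20; μ^(2)=-1; μ^(3)=-8

((1, 0, 0); (0, 0, 4); (1, 1, 0))


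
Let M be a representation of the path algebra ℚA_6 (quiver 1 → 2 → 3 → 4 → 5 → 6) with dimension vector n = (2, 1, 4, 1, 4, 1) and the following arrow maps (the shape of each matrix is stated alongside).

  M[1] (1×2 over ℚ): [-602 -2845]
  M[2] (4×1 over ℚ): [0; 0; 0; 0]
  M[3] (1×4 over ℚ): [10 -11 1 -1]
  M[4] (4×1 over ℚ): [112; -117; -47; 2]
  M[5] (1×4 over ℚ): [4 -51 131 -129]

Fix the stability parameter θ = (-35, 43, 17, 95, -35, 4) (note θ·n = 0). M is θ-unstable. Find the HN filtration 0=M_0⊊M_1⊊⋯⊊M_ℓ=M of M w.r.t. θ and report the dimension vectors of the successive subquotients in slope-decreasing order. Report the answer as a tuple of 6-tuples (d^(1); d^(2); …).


Barcode: M ≅ I[1,1], I[1,2], I[3,3]^3, I[3,5], I[5,5]^2, I[5,6]. HN layers by μ_θ (5 steps, strictly decreasing):
  μ^(1)=43; μ^(2)=30; μ^(3)=17; μ^(4)=4; μ^(5)=-35

((0, 1, 0, 0, 0, 0); (0, 0, 0, 1, 1, 0); (0, 0, 4, 0, 0, 0); (0, 0, 0, 0, 0, 1); (2, 0, 0, 0, 3, 0))


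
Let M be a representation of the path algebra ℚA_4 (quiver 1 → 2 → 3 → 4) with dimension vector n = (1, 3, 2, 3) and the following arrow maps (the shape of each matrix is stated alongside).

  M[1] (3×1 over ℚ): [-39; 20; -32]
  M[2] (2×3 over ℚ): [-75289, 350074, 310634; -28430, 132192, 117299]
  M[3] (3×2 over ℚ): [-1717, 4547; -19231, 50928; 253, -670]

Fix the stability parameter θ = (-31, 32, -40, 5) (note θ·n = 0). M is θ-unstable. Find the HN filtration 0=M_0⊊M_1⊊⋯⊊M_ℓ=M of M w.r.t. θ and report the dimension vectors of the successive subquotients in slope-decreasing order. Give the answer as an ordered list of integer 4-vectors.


Interval decomposition of M: I[1,4], I[2,2], I[2,4], I[4,4].
HN type (ℓ=4): μ^(1)=32; μ^(2)=5; μ^(3)=-4; μ^(4)=-31

((0, 1, 0, 0); (0, 0, 0, 3); (0, 2, 2, 0); (1, 0, 0, 0))


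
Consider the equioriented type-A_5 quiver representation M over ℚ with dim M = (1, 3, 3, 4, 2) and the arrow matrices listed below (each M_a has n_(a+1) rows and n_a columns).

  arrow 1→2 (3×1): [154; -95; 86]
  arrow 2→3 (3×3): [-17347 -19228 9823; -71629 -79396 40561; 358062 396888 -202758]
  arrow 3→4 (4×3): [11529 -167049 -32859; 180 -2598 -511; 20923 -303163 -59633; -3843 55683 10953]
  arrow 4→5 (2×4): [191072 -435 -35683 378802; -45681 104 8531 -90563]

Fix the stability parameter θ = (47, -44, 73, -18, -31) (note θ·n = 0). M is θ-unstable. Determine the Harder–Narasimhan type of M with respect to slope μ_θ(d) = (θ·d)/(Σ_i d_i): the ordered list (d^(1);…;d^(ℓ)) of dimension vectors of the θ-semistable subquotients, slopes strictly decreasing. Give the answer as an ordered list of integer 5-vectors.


Barcode: M ≅ I[1,2], I[2,2], I[2,3], I[3,5]^2, I[4,4]^2. HN layers by μ_θ (5 steps, strictly decreasing):
  μ^(1)=73; μ^(2)=8; μ^(3)=3/2; μ^(4)=-18; μ^(5)=-44

((0, 0, 1, 0, 0); (0, 0, 2, 2, 2); (1, 1, 0, 0, 0); (0, 0, 0, 2, 0); (0, 2, 0, 0, 0))


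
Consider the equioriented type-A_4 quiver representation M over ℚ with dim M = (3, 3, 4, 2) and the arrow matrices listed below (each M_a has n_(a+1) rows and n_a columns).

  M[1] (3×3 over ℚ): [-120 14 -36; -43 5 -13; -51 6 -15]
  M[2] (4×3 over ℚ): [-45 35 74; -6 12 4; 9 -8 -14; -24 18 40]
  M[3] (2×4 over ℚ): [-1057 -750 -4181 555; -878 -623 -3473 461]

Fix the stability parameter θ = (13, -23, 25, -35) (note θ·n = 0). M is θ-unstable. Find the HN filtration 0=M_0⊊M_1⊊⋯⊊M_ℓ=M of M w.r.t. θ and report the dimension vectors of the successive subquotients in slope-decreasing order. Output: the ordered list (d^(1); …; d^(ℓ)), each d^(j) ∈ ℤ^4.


Barcode: M ≅ I[1,1], I[1,2], I[1,4], I[2,4], I[3,3]^2. HN layers by μ_θ (4 steps, strictly decreasing):
  μ^(1)=25; μ^(2)=13; μ^(3)=-5; μ^(4)=-23

((0, 0, 2, 0); (1, 0, 0, 0); (2, 2, 2, 2); (0, 1, 0, 0))


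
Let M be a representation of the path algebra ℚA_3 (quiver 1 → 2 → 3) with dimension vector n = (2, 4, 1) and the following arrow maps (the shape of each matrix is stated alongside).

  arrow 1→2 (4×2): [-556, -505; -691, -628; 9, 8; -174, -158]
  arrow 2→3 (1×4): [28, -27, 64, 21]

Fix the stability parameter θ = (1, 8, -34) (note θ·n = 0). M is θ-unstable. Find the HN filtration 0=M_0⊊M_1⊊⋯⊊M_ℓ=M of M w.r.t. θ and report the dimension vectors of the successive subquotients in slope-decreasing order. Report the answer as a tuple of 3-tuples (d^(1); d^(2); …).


Barcode: M ≅ I[1,2], I[1,3], I[2,2]^2. HN layers by μ_θ (3 steps, strictly decreasing):
  μ^(1)=8; μ^(2)=1; μ^(3)=-25/3

((0, 3, 0); (1, 0, 0); (1, 1, 1))


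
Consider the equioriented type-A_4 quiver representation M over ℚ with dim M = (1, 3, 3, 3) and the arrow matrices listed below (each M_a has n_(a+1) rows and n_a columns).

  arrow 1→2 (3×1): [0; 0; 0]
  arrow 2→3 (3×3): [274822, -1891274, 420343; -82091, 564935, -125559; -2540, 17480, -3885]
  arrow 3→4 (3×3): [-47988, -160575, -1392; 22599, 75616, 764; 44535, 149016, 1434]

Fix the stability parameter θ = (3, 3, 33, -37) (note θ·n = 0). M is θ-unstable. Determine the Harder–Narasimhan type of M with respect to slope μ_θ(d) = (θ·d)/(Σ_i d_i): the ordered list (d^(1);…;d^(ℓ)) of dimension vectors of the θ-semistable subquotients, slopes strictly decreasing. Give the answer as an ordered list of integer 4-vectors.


Interval decomposition of M: I[1,1], I[2,2], I[2,4]^2, I[3,4].
HN type (ℓ=3): μ^(1)=3; μ^(2)=-1/3; μ^(3)=-2

((1, 1, 0, 0); (0, 2, 2, 2); (0, 0, 1, 1))


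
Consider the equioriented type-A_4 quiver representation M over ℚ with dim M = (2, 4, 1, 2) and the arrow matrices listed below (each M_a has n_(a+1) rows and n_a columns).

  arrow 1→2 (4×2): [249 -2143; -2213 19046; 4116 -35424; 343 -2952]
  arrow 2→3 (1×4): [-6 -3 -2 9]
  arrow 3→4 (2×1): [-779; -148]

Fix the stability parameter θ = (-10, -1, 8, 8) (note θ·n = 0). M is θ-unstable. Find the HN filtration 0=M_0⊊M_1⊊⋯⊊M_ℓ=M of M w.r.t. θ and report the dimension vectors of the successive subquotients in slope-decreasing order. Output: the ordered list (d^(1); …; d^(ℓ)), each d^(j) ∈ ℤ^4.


Barcode: M ≅ I[1,2]^2, I[2,2], I[2,4], I[4,4]. HN layers by μ_θ (3 steps, strictly decreasing):
  μ^(1)=8; μ^(2)=-1; μ^(3)=-10

((0, 0, 1, 2); (0, 4, 0, 0); (2, 0, 0, 0))


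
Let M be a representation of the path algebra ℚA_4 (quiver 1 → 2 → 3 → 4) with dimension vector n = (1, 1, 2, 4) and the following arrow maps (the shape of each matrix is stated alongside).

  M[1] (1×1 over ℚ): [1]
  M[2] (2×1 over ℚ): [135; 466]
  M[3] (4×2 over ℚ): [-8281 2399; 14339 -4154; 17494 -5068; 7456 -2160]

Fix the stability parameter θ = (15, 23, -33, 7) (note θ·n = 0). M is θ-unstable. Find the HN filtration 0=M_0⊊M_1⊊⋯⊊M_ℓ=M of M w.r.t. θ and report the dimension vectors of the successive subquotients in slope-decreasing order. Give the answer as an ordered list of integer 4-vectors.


Via rank(M_{q-1}∘⋯∘M_p): M ≅ I[1,4], I[3,4], I[4,4]^2.
μ_θ-semistable layers: μ^(1)=7; μ^(2)=5/3; μ^(3)=-33

((0, 0, 0, 4); (1, 1, 1, 0); (0, 0, 1, 0))


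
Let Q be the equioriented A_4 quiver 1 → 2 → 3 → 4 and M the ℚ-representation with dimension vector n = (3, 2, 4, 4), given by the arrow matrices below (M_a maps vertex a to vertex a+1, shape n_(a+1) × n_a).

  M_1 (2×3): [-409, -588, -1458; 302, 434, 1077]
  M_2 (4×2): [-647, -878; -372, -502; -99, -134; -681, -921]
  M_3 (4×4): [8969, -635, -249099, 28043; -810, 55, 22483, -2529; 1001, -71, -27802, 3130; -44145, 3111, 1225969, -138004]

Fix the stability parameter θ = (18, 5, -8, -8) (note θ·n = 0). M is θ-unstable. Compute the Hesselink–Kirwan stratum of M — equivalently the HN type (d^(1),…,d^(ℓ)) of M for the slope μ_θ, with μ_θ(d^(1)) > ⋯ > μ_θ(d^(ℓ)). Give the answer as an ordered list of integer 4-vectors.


Interval decomposition of M: I[1,1], I[1,4]^2, I[3,4]^2.
HN type (ℓ=3): μ^(1)=18; μ^(2)=7/4; μ^(3)=-8

((1, 0, 0, 0); (2, 2, 2, 2); (0, 0, 2, 2))


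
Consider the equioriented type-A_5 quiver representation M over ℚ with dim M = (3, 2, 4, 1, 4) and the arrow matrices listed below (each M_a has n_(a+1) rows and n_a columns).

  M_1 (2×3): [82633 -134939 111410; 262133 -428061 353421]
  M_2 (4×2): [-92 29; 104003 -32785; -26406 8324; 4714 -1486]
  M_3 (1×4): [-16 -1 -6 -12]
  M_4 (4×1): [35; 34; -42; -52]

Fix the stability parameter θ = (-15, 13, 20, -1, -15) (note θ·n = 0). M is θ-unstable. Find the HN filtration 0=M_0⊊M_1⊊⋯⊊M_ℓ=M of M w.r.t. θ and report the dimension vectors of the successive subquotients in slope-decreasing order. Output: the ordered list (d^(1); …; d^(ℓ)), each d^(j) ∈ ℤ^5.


Barcode: M ≅ I[1,1], I[1,3], I[1,5], I[3,3]^2, I[5,5]^3. HN layers by μ_θ (4 steps, strictly decreasing):
  μ^(1)=20; μ^(2)=13; μ^(3)=17/4; μ^(4)=-15

((0, 0, 3, 0, 0); (0, 1, 0, 0, 0); (0, 1, 1, 1, 1); (3, 0, 0, 0, 3))


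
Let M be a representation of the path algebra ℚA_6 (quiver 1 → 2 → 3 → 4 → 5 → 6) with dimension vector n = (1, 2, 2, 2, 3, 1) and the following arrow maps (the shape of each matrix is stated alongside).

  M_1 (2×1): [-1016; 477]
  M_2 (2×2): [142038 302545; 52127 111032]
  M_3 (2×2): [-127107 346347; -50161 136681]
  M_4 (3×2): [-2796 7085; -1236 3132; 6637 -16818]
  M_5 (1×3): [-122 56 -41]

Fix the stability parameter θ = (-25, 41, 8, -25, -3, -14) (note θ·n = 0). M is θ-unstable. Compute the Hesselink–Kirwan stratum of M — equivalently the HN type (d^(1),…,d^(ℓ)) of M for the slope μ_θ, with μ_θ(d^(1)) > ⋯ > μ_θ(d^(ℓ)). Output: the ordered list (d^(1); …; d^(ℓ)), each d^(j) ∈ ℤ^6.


Barcode: M ≅ I[1,6], I[2,3], I[4,5], I[5,5]. HN layers by μ_θ (4 steps, strictly decreasing):
  μ^(1)=49/2; μ^(2)=7/5; μ^(3)=-3; μ^(4)=-25

((0, 1, 1, 0, 0, 0); (0, 1, 1, 1, 1, 1); (0, 0, 0, 0, 2, 0); (1, 0, 0, 1, 0, 0))


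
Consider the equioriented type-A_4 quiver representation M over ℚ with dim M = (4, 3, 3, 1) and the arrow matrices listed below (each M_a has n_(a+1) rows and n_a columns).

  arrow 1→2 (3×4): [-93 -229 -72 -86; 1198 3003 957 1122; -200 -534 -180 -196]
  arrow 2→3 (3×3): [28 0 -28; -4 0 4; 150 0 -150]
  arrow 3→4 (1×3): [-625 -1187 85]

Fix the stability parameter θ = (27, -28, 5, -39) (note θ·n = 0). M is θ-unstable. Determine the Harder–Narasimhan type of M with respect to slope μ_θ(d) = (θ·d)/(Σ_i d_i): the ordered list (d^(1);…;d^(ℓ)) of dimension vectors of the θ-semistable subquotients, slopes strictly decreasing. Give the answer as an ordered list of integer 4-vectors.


Interval decomposition of M: I[1,1], I[1,2]^2, I[1,4], I[3,3]^2.
HN type (ℓ=4): μ^(1)=27; μ^(2)=5; μ^(3)=-1/2; μ^(4)=-35/4

((1, 0, 0, 0); (0, 0, 2, 0); (2, 2, 0, 0); (1, 1, 1, 1))


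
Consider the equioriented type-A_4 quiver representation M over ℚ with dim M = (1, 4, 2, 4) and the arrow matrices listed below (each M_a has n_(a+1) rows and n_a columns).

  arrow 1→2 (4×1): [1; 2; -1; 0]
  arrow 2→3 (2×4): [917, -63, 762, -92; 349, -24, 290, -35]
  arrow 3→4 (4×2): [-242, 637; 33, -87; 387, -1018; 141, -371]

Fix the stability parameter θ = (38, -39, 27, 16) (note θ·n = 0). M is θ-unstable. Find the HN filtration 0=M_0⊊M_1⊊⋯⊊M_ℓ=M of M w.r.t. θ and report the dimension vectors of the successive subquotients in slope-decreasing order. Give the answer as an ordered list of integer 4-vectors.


Interval decomposition of M: I[1,4], I[2,2]^2, I[2,4], I[4,4]^2.
HN type (ℓ=4): μ^(1)=43/2; μ^(2)=16; μ^(3)=-1/2; μ^(4)=-39

((0, 0, 2, 2); (0, 0, 0, 2); (1, 1, 0, 0); (0, 3, 0, 0))


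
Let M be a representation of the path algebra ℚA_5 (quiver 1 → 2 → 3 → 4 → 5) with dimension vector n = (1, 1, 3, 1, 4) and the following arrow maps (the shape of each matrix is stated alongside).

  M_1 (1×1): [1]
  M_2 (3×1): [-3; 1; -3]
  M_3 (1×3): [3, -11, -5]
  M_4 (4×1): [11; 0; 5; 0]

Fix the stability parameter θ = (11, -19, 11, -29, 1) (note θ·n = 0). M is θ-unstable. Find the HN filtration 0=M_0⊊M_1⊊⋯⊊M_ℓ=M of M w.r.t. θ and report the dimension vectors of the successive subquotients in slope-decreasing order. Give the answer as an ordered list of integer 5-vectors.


Barcode: M ≅ I[1,5], I[3,3]^2, I[5,5]^3. HN layers by μ_θ (3 steps, strictly decreasing):
  μ^(1)=11; μ^(2)=1; μ^(3)=-13/2

((0, 0, 2, 0, 0); (0, 0, 0, 0, 4); (1, 1, 1, 1, 0))


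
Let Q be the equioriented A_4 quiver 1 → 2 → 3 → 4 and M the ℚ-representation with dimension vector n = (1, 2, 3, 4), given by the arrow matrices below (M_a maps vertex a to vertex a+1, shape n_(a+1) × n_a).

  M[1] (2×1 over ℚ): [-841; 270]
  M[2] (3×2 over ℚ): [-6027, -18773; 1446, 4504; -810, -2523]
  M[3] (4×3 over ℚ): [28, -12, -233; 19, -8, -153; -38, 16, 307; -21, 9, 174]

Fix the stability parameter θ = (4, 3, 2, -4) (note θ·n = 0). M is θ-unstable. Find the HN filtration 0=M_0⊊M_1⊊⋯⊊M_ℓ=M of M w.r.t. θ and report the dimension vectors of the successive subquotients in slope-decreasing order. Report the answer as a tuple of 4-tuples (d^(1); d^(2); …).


Via rank(M_{q-1}∘⋯∘M_p): M ≅ I[1,4], I[2,4], I[3,4], I[4,4].
μ_θ-semistable layers: μ^(1)=5/4; μ^(2)=1/3; μ^(3)=-1; μ^(4)=-4

((1, 1, 1, 1); (0, 1, 1, 1); (0, 0, 1, 1); (0, 0, 0, 1))


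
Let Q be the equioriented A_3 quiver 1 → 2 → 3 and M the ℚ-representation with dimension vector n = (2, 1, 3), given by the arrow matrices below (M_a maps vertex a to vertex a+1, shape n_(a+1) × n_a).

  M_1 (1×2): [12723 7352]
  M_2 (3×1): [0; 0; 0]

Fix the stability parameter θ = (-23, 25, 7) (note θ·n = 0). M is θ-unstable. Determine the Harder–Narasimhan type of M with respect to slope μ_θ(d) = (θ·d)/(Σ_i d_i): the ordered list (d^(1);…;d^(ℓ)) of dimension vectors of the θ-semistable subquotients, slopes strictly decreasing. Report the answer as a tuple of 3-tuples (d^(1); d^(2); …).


Via rank(M_{q-1}∘⋯∘M_p): M ≅ I[1,1], I[1,2], I[3,3]^3.
μ_θ-semistable layers: μ^(1)=25; μ^(2)=7; μ^(3)=-23

((0, 1, 0); (0, 0, 3); (2, 0, 0))


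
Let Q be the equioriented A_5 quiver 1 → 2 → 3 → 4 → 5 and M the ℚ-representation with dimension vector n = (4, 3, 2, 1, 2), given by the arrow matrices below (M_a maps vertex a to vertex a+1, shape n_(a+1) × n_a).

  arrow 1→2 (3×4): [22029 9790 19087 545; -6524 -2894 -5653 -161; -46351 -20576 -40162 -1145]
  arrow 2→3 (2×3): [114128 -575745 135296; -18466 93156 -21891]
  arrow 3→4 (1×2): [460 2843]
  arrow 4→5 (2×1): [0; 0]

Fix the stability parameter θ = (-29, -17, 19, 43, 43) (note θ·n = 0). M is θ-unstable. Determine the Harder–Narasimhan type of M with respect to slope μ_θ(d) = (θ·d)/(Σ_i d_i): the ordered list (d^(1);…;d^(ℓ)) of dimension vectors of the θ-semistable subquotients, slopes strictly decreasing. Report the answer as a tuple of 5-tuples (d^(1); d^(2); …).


Interval decomposition of M: I[1,1], I[1,2], I[1,3], I[1,4], I[5,5]^2.
HN type (ℓ=4): μ^(1)=43; μ^(2)=19; μ^(3)=-17; μ^(4)=-29

((0, 0, 0, 1, 2); (0, 0, 2, 0, 0); (0, 3, 0, 0, 0); (4, 0, 0, 0, 0))


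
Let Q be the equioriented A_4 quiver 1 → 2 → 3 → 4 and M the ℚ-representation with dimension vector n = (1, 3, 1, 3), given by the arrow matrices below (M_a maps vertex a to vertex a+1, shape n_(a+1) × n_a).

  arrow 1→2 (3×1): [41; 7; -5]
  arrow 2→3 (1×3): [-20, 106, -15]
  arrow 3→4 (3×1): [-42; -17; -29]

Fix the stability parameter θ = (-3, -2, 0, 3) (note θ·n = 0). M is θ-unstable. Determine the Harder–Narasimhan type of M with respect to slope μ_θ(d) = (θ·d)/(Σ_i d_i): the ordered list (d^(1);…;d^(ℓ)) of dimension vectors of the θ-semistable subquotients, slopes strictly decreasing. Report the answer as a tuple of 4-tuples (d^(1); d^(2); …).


Via rank(M_{q-1}∘⋯∘M_p): M ≅ I[1,4], I[2,2]^2, I[4,4]^2.
μ_θ-semistable layers: μ^(1)=3; μ^(2)=0; μ^(3)=-2; μ^(4)=-3

((0, 0, 0, 3); (0, 0, 1, 0); (0, 3, 0, 0); (1, 0, 0, 0))


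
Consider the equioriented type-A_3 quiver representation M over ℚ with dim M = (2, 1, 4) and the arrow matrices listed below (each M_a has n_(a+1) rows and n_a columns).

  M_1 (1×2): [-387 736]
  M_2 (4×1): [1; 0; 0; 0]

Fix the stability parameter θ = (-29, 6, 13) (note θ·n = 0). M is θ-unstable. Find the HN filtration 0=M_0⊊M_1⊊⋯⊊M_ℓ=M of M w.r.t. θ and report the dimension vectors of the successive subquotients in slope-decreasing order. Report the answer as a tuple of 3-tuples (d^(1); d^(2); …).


Barcode: M ≅ I[1,1], I[1,3], I[3,3]^3. HN layers by μ_θ (3 steps, strictly decreasing):
  μ^(1)=13; μ^(2)=6; μ^(3)=-29

((0, 0, 4); (0, 1, 0); (2, 0, 0))


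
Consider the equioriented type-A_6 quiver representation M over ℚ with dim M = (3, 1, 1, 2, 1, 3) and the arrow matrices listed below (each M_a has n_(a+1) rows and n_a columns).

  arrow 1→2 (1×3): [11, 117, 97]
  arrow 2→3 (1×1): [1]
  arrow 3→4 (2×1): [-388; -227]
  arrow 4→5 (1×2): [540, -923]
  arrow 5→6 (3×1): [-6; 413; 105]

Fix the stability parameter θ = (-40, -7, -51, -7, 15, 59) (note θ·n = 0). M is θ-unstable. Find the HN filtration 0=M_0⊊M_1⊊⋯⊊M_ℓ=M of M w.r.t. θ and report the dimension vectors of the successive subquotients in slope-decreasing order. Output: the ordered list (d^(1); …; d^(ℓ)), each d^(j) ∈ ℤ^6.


Via rank(M_{q-1}∘⋯∘M_p): M ≅ I[1,1]^2, I[1,6], I[4,4], I[6,6]^2.
μ_θ-semistable layers: μ^(1)=59; μ^(2)=15; μ^(3)=-7; μ^(4)=-29; μ^(5)=-40

((0, 0, 0, 0, 0, 3); (0, 0, 0, 0, 1, 0); (0, 0, 0, 2, 0, 0); (0, 1, 1, 0, 0, 0); (3, 0, 0, 0, 0, 0))


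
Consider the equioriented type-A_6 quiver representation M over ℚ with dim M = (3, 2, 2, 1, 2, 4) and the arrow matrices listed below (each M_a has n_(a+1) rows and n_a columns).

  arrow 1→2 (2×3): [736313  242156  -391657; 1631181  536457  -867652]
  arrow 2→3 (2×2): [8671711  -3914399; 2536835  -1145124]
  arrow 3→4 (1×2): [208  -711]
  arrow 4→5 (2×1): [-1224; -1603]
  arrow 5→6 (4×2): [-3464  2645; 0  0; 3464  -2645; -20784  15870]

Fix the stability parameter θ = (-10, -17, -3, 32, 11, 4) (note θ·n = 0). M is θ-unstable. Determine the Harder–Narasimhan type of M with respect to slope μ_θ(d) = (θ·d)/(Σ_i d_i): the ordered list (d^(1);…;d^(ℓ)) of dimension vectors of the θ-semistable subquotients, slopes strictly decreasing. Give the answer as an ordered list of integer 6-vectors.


Interval decomposition of M: I[1,1], I[1,3], I[1,6], I[5,5], I[6,6]^3.
HN type (ℓ=6): μ^(1)=47/3; μ^(2)=11; μ^(3)=4; μ^(4)=-3; μ^(5)=-10; μ^(6)=-27/2

((0, 0, 0, 1, 1, 1); (0, 0, 0, 0, 1, 0); (0, 0, 0, 0, 0, 3); (0, 0, 2, 0, 0, 0); (1, 0, 0, 0, 0, 0); (2, 2, 0, 0, 0, 0))


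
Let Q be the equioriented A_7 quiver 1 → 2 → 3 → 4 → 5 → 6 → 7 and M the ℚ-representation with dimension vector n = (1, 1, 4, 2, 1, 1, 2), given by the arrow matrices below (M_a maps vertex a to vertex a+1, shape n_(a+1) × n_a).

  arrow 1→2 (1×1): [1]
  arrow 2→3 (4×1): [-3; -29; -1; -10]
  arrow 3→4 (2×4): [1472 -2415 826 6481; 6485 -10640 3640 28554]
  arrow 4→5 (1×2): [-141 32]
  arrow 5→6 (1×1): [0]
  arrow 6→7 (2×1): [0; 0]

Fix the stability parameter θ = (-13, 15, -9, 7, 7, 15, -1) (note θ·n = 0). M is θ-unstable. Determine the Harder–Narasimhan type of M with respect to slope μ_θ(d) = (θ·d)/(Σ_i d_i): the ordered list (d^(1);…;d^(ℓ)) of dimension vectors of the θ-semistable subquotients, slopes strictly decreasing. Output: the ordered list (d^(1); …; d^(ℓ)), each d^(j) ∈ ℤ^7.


Interval decomposition of M: I[1,5], I[3,3]^2, I[3,4], I[6,6], I[7,7]^2.
HN type (ℓ=6): μ^(1)=15; μ^(2)=7; μ^(3)=3; μ^(4)=-1; μ^(5)=-9; μ^(6)=-13

((0, 0, 0, 0, 0, 1, 0); (0, 0, 0, 2, 1, 0, 0); (0, 1, 1, 0, 0, 0, 0); (0, 0, 0, 0, 0, 0, 2); (0, 0, 3, 0, 0, 0, 0); (1, 0, 0, 0, 0, 0, 0))


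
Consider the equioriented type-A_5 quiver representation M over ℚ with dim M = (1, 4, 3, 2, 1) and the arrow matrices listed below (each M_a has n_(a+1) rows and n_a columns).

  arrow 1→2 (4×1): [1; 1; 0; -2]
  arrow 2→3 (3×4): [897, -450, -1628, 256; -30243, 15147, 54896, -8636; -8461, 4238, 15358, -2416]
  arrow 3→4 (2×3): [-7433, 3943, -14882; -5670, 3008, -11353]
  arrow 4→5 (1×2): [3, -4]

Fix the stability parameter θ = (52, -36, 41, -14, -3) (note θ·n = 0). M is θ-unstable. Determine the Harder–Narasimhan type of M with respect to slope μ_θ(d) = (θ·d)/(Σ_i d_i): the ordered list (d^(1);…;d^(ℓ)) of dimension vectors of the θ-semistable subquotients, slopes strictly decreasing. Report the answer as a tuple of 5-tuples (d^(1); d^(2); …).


Barcode: M ≅ I[1,5], I[2,2], I[2,3], I[2,4]. HN layers by μ_θ (4 steps, strictly decreasing):
  μ^(1)=41; μ^(2)=27/2; μ^(3)=8; μ^(4)=-36

((0, 0, 1, 0, 0); (0, 0, 1, 1, 0); (1, 1, 1, 1, 1); (0, 3, 0, 0, 0))


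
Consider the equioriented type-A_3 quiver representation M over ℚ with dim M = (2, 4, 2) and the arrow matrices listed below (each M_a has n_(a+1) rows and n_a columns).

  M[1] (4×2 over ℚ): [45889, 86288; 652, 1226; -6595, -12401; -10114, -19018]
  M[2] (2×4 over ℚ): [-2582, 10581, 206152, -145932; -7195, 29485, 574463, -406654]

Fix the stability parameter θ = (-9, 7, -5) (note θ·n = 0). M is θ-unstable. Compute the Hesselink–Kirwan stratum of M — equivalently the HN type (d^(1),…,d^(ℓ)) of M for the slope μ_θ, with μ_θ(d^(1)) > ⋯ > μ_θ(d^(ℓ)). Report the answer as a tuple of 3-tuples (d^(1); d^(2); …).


Interval decomposition of M: I[1,3]^2, I[2,2]^2.
HN type (ℓ=3): μ^(1)=7; μ^(2)=1; μ^(3)=-9

((0, 2, 0); (0, 2, 2); (2, 0, 0))


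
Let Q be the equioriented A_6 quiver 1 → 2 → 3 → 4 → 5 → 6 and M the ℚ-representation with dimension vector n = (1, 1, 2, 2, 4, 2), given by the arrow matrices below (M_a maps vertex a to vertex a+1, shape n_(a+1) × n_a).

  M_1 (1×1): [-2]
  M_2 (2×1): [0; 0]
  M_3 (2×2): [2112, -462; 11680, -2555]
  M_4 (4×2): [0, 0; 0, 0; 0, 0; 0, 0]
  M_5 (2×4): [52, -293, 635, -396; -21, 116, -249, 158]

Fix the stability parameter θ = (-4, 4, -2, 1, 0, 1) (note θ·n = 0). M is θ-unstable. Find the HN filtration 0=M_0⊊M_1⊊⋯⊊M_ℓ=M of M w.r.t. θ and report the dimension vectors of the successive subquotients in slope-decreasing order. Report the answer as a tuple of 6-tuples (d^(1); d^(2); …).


Barcode: M ≅ I[1,2], I[3,3], I[3,4], I[4,4], I[5,5]^2, I[5,6]^2. HN layers by μ_θ (5 steps, strictly decreasing):
  μ^(1)=4; μ^(2)=1; μ^(3)=0; μ^(4)=-2; μ^(5)=-4

((0, 1, 0, 0, 0, 0); (0, 0, 0, 2, 0, 2); (0, 0, 0, 0, 4, 0); (0, 0, 2, 0, 0, 0); (1, 0, 0, 0, 0, 0))


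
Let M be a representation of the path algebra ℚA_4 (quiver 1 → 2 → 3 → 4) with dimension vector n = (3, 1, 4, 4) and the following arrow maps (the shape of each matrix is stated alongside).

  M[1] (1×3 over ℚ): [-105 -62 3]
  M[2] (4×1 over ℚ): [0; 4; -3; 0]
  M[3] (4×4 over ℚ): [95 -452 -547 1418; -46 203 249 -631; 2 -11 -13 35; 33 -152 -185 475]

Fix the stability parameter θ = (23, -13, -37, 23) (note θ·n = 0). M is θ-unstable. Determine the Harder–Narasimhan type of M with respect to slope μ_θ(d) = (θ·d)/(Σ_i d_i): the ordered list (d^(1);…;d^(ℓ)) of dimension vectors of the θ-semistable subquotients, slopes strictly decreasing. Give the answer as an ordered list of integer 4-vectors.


Via rank(M_{q-1}∘⋯∘M_p): M ≅ I[1,1]^2, I[1,4], I[3,3], I[3,4]^2, I[4,4].
μ_θ-semistable layers: μ^(1)=23; μ^(2)=-9; μ^(3)=-37

((2, 0, 0, 4); (1, 1, 1, 0); (0, 0, 3, 0))


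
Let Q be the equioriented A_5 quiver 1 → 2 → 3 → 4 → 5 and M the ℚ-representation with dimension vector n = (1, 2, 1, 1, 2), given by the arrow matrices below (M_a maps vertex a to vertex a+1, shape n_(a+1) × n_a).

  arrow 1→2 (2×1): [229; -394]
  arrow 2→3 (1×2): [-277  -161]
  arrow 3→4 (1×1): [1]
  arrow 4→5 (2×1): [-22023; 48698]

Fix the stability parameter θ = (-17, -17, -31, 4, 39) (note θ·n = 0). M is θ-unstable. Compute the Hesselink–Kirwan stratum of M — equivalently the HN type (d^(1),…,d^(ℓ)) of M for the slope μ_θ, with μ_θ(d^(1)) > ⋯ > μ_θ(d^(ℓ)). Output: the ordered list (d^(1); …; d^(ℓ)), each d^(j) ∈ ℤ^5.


Via rank(M_{q-1}∘⋯∘M_p): M ≅ I[1,5], I[2,2], I[5,5].
μ_θ-semistable layers: μ^(1)=39; μ^(2)=4; μ^(3)=-17; μ^(4)=-65/3

((0, 0, 0, 0, 2); (0, 0, 0, 1, 0); (0, 1, 0, 0, 0); (1, 1, 1, 0, 0))


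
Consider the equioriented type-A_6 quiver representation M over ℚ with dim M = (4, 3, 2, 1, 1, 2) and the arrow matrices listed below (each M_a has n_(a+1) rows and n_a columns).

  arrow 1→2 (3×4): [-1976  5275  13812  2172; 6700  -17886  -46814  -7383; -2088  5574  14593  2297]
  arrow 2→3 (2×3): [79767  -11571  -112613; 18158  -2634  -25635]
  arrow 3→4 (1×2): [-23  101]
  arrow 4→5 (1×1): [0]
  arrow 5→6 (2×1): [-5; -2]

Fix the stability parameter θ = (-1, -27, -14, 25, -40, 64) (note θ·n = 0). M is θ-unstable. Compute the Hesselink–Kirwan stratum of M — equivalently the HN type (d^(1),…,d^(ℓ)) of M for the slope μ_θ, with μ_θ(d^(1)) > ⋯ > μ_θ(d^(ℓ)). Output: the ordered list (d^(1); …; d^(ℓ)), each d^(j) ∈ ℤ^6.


Via rank(M_{q-1}∘⋯∘M_p): M ≅ I[1,1], I[1,2], I[1,3], I[1,4], I[5,6], I[6,6].
μ_θ-semistable layers: μ^(1)=64; μ^(2)=25; μ^(3)=-1; μ^(4)=-14; μ^(5)=-40

((0, 0, 0, 0, 0, 2); (0, 0, 0, 1, 0, 0); (1, 0, 0, 0, 0, 0); (3, 3, 2, 0, 0, 0); (0, 0, 0, 0, 1, 0))


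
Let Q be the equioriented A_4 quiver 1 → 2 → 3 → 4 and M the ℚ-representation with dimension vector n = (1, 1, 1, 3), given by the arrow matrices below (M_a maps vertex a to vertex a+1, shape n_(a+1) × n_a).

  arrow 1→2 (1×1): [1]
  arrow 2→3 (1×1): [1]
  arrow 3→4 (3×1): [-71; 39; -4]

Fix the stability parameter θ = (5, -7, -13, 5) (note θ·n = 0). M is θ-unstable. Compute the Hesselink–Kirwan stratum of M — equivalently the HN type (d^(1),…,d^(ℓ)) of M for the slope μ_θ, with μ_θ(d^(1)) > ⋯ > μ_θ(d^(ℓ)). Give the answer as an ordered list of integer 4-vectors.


Barcode: M ≅ I[1,4], I[4,4]^2. HN layers by μ_θ (2 steps, strictly decreasing):
  μ^(1)=5; μ^(2)=-5

((0, 0, 0, 3); (1, 1, 1, 0))


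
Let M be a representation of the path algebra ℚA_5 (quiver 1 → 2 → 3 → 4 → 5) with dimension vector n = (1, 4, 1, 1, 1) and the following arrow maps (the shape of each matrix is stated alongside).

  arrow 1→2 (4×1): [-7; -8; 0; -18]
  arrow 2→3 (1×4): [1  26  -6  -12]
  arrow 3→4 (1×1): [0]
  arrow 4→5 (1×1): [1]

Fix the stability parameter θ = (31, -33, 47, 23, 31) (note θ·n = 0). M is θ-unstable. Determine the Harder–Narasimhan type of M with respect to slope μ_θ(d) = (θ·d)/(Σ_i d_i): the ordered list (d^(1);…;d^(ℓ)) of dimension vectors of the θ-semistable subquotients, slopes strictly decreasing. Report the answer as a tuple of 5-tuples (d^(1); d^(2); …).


Via rank(M_{q-1}∘⋯∘M_p): M ≅ I[1,3], I[2,2]^3, I[4,5].
μ_θ-semistable layers: μ^(1)=47; μ^(2)=31; μ^(3)=23; μ^(4)=-1; μ^(5)=-33

((0, 0, 1, 0, 0); (0, 0, 0, 0, 1); (0, 0, 0, 1, 0); (1, 1, 0, 0, 0); (0, 3, 0, 0, 0))


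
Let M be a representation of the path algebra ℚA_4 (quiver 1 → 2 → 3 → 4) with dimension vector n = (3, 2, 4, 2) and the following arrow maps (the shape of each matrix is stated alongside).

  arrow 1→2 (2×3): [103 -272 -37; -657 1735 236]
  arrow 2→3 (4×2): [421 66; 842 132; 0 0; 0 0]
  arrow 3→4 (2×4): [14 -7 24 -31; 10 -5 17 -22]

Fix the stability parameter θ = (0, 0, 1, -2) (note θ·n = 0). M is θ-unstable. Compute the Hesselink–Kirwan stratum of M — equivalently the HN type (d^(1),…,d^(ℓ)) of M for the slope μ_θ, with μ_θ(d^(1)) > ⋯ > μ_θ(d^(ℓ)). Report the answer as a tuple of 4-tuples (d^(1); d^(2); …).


Interval decomposition of M: I[1,1], I[1,2], I[1,3], I[3,3], I[3,4]^2.
HN type (ℓ=3): μ^(1)=1; μ^(2)=0; μ^(3)=-1/2

((0, 0, 2, 0); (3, 2, 0, 0); (0, 0, 2, 2))


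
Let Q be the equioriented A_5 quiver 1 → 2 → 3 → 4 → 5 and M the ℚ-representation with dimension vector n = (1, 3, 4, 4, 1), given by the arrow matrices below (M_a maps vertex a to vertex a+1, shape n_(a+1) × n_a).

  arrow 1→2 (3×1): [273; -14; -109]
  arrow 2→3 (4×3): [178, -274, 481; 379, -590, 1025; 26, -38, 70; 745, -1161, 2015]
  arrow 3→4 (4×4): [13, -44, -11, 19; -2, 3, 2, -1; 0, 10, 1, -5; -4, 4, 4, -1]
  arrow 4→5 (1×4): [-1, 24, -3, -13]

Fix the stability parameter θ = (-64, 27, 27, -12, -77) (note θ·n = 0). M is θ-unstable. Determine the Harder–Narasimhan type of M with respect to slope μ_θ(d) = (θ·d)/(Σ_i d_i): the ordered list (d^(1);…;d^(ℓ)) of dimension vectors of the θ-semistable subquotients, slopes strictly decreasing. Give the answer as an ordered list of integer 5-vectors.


Interval decomposition of M: I[1,5], I[2,4]^2, I[3,4].
HN type (ℓ=4): μ^(1)=14; μ^(2)=15/2; μ^(3)=-35/4; μ^(4)=-64

((0, 2, 2, 2, 0); (0, 0, 1, 1, 0); (0, 1, 1, 1, 1); (1, 0, 0, 0, 0))


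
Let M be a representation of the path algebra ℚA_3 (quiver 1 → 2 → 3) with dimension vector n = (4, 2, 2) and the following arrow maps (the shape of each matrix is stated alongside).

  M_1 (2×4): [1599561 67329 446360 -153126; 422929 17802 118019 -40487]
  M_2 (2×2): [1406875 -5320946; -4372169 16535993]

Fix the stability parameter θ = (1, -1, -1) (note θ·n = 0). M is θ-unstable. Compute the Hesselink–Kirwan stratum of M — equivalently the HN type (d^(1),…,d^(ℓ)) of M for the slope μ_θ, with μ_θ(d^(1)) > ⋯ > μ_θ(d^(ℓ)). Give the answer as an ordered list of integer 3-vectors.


Interval decomposition of M: I[1,1]^2, I[1,3]^2.
HN type (ℓ=2): μ^(1)=1; μ^(2)=-1/3

((2, 0, 0); (2, 2, 2))


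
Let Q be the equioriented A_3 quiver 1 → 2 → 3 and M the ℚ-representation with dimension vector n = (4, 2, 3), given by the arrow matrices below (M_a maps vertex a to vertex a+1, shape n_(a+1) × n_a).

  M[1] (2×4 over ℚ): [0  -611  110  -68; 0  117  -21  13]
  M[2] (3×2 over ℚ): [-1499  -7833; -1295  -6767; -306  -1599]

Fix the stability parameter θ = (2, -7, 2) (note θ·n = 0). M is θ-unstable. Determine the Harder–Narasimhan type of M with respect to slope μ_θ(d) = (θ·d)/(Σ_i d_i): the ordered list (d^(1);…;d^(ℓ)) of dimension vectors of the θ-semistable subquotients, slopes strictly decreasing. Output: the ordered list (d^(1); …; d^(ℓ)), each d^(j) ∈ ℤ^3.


Interval decomposition of M: I[1,1]^2, I[1,3]^2, I[3,3].
HN type (ℓ=2): μ^(1)=2; μ^(2)=-5/2

((2, 0, 3); (2, 2, 0))


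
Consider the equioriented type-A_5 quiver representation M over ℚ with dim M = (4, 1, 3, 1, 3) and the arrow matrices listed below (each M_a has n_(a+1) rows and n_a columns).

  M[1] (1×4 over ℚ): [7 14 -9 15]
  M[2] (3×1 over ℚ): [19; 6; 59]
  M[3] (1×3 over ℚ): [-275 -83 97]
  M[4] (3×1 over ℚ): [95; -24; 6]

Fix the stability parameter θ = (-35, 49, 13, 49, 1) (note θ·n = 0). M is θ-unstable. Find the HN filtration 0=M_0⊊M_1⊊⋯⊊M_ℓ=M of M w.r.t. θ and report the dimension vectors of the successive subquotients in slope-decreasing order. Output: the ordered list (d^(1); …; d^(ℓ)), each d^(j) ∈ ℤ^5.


Barcode: M ≅ I[1,1]^3, I[1,3], I[3,3], I[3,5], I[5,5]^2. HN layers by μ_θ (5 steps, strictly decreasing):
  μ^(1)=31; μ^(2)=25; μ^(3)=13; μ^(4)=1; μ^(5)=-35

((0, 1, 1, 0, 0); (0, 0, 0, 1, 1); (0, 0, 2, 0, 0); (0, 0, 0, 0, 2); (4, 0, 0, 0, 0))


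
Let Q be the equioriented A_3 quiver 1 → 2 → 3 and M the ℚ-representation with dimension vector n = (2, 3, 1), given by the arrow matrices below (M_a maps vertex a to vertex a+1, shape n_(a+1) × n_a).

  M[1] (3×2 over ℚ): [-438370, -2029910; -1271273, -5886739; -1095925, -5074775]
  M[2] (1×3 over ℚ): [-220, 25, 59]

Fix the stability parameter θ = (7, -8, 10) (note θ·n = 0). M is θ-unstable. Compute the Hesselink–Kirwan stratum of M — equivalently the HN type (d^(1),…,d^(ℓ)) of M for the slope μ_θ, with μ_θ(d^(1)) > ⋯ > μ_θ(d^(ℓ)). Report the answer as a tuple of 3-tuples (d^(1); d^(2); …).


Interval decomposition of M: I[1,1], I[1,2], I[2,2], I[2,3].
HN type (ℓ=4): μ^(1)=10; μ^(2)=7; μ^(3)=-1/2; μ^(4)=-8

((0, 0, 1); (1, 0, 0); (1, 1, 0); (0, 2, 0))


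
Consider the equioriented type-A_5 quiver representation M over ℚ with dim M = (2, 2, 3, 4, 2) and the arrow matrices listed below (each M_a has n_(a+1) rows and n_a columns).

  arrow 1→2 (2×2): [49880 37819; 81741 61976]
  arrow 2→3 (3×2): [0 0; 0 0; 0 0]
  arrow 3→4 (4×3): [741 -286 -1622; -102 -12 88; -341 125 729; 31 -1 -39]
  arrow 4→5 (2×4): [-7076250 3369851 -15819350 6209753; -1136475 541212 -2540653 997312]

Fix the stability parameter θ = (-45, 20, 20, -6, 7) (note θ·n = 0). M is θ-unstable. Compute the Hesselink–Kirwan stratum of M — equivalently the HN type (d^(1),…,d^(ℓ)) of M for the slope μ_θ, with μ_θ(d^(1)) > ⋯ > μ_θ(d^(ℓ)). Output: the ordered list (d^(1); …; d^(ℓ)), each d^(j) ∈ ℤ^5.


Via rank(M_{q-1}∘⋯∘M_p): M ≅ I[1,2]^2, I[3,4], I[3,5]^2, I[4,4].
μ_θ-semistable layers: μ^(1)=20; μ^(2)=7; μ^(3)=-6; μ^(4)=-45

((0, 2, 0, 0, 0); (0, 0, 3, 3, 2); (0, 0, 0, 1, 0); (2, 0, 0, 0, 0))


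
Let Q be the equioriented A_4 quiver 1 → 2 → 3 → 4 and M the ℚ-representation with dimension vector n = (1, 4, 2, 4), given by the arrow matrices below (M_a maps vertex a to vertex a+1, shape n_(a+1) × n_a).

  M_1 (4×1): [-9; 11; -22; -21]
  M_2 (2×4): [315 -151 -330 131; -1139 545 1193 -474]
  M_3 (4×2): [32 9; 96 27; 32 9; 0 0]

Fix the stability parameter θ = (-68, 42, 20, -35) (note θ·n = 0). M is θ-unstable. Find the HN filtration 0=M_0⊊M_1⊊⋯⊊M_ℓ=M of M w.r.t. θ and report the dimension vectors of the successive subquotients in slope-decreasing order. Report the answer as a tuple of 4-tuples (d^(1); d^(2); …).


Interval decomposition of M: I[1,4], I[2,2]^2, I[2,3], I[4,4]^3.
HN type (ℓ=5): μ^(1)=42; μ^(2)=31; μ^(3)=9; μ^(4)=-35; μ^(5)=-68

((0, 2, 0, 0); (0, 1, 1, 0); (0, 1, 1, 1); (0, 0, 0, 3); (1, 0, 0, 0))


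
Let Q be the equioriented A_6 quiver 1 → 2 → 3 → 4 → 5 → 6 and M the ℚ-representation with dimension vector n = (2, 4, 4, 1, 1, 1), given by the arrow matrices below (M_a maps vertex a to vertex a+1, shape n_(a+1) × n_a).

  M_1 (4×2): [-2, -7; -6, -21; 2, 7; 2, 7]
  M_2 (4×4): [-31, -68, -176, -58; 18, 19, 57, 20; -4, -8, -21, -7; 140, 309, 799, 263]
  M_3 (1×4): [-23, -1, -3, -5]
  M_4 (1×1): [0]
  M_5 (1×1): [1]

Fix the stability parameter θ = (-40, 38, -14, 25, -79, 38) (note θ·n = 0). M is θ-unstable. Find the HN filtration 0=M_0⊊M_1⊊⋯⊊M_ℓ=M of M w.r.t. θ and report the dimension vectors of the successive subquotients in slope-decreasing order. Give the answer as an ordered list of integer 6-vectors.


Barcode: M ≅ I[1,1], I[1,3], I[2,3]^2, I[2,4], I[5,6]. HN layers by μ_θ (5 steps, strictly decreasing):
  μ^(1)=38; μ^(2)=25; μ^(3)=12; μ^(4)=-40; μ^(5)=-79

((0, 0, 0, 0, 0, 1); (0, 0, 0, 1, 0, 0); (0, 4, 4, 0, 0, 0); (2, 0, 0, 0, 0, 0); (0, 0, 0, 0, 1, 0))


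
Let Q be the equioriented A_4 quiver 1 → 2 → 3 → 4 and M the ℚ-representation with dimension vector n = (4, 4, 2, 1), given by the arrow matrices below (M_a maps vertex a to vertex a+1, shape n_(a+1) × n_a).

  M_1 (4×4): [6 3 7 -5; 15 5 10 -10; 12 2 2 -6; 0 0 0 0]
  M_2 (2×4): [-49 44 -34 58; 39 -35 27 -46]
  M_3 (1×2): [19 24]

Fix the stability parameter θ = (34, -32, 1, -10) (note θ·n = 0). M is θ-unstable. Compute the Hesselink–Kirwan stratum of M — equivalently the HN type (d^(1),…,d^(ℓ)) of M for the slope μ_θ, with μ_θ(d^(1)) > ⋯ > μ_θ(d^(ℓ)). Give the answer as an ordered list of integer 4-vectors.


Barcode: M ≅ I[1,1]^2, I[1,3], I[1,4], I[2,2]^2. HN layers by μ_θ (4 steps, strictly decreasing):
  μ^(1)=34; μ^(2)=1; μ^(3)=-7/4; μ^(4)=-32

((2, 0, 0, 0); (1, 1, 1, 0); (1, 1, 1, 1); (0, 2, 0, 0))
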